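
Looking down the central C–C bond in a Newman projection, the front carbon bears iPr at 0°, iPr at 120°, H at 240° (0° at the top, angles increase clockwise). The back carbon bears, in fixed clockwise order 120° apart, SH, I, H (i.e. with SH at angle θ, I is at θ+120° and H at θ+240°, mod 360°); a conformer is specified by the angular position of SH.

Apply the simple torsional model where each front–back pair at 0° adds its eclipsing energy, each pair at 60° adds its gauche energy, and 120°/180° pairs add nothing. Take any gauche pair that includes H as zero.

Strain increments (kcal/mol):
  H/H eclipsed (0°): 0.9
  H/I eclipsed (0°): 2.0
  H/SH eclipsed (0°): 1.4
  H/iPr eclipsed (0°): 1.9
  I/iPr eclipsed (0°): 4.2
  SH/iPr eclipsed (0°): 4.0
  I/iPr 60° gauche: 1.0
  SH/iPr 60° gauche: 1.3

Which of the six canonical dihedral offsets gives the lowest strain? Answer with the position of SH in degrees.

180°

SH at 0° (eclipsed): iPr(0°)/SH(0°) eclipsed 4.0; iPr(120°)/I(120°) eclipsed 4.2; H(240°)/H(240°) eclipsed 0.9 → 9.1 kcal/mol.
SH at 60° (staggered): iPr(0°)/SH(60°) gauche 1.3; iPr(120°)/SH(60°) gauche 1.3; iPr(120°)/I(180°) gauche 1.0 → 3.6 kcal/mol.
SH at 120° (eclipsed): iPr(0°)/H(0°) eclipsed 1.9; iPr(120°)/SH(120°) eclipsed 4.0; H(240°)/I(240°) eclipsed 2.0 → 7.9 kcal/mol.
SH at 180° (staggered): iPr(0°)/I(300°) gauche 1.0; iPr(120°)/SH(180°) gauche 1.3 → 2.3 kcal/mol.
SH at 240° (eclipsed): iPr(0°)/I(0°) eclipsed 4.2; iPr(120°)/H(120°) eclipsed 1.9; H(240°)/SH(240°) eclipsed 1.4 → 7.5 kcal/mol.
SH at 300° (staggered): iPr(0°)/SH(300°) gauche 1.3; iPr(0°)/I(60°) gauche 1.0; iPr(120°)/I(60°) gauche 1.0 → 3.3 kcal/mol.
The minimum (2.3 kcal/mol) occurs with SH at 180°.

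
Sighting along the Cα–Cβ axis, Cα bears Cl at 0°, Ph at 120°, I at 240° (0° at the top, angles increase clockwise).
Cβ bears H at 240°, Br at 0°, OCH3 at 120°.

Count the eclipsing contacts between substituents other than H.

Non-H eclipsing pairs: Cl(0°)/Br(0°); Ph(120°)/OCH3(120°) — 2 interactions.

2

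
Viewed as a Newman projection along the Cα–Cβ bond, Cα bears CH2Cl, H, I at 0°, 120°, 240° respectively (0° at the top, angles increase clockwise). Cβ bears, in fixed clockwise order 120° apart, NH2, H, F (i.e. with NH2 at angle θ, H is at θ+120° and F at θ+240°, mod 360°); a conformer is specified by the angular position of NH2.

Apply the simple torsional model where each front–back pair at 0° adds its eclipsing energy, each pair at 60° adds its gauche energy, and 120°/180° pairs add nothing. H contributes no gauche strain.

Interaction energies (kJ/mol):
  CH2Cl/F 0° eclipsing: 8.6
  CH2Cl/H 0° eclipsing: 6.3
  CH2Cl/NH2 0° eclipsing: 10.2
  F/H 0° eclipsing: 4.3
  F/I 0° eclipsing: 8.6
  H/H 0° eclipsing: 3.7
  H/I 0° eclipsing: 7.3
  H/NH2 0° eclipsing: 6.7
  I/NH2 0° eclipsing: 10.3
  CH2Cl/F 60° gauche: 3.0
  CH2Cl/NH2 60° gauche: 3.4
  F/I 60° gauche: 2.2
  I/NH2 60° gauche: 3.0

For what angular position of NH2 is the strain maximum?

NH2 at 0° is eclipsed. CH2Cl at 0° is eclipsed with NH2 at 0° (10.2); H at 120° is eclipsed with H at 120° (3.7); I at 240° is eclipsed with F at 240° (8.6). Total 22.5 kJ/mol.
NH2 at 60° is staggered. CH2Cl at 0° is gauche with NH2 at 60° (3.4); CH2Cl at 0° is gauche with F at 300° (3.0); I at 240° is gauche with F at 300° (2.2). Total 8.6 kJ/mol.
NH2 at 120° is eclipsed. CH2Cl at 0° is eclipsed with F at 0° (8.6); H at 120° is eclipsed with NH2 at 120° (6.7); I at 240° is eclipsed with H at 240° (7.3). Total 22.6 kJ/mol.
NH2 at 180° is staggered. CH2Cl at 0° is gauche with F at 60° (3.0); I at 240° is gauche with NH2 at 180° (3.0). Total 6.0 kJ/mol.
NH2 at 240° is eclipsed. CH2Cl at 0° is eclipsed with H at 0° (6.3); H at 120° is eclipsed with F at 120° (4.3); I at 240° is eclipsed with NH2 at 240° (10.3). Total 20.9 kJ/mol.
NH2 at 300° is staggered. CH2Cl at 0° is gauche with NH2 at 300° (3.4); I at 240° is gauche with NH2 at 300° (3.0); I at 240° is gauche with F at 180° (2.2). Total 8.6 kJ/mol.
The maximum (22.6 kJ/mol) occurs with NH2 at 120°.

120°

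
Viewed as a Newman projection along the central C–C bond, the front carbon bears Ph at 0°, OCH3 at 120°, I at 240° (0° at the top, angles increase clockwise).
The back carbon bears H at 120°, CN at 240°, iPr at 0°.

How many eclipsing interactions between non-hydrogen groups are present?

2

Non-H eclipsing pairs: Ph(0°)/iPr(0°); I(240°)/CN(240°) — 2 interactions.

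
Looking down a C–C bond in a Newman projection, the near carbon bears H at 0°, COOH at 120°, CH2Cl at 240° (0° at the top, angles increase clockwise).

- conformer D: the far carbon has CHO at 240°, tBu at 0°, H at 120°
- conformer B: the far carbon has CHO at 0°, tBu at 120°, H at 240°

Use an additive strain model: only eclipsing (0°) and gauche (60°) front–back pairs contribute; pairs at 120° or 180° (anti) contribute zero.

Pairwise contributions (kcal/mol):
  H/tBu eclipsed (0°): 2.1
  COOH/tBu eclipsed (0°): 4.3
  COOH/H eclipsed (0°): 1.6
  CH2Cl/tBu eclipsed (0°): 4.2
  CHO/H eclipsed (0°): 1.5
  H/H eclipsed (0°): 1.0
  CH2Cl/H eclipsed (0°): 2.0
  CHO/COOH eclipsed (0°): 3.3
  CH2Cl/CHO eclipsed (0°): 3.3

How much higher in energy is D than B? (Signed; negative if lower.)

-0.8 kcal/mol

D (eclipsed): H(0°)/tBu(0°) eclipsed 2.1; COOH(120°)/H(120°) eclipsed 1.6; CH2Cl(240°)/CHO(240°) eclipsed 3.3 → 7.0 kcal/mol.
B (eclipsed): H(0°)/CHO(0°) eclipsed 1.5; COOH(120°)/tBu(120°) eclipsed 4.3; CH2Cl(240°)/H(240°) eclipsed 2.0 → 7.8 kcal/mol.
E(D) − E(B) = 7.0 − 7.8 = -0.8 kcal/mol.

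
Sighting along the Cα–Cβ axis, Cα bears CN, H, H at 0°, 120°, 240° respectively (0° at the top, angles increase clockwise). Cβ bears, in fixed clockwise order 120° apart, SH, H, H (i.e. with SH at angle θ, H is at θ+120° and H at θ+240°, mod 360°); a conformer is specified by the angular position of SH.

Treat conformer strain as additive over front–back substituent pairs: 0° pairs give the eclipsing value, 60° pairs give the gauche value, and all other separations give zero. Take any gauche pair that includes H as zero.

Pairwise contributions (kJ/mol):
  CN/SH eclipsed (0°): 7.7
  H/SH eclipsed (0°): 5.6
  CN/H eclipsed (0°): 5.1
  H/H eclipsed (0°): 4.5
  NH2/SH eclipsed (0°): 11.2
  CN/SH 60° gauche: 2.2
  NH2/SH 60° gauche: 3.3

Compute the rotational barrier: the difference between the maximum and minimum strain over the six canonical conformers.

SH at 0° is eclipsed. CN at 0° is eclipsed with SH at 0° (7.7); H at 120° is eclipsed with H at 120° (4.5); H at 240° is eclipsed with H at 240° (4.5). Total 16.7 kJ/mol.
SH at 60° is staggered. CN at 0° is gauche with SH at 60° (2.2). Total 2.2 kJ/mol.
SH at 120° is eclipsed. CN at 0° is eclipsed with H at 0° (5.1); H at 120° is eclipsed with SH at 120° (5.6); H at 240° is eclipsed with H at 240° (4.5). Total 15.2 kJ/mol.
SH at 180° (staggered): no non-H gauche contacts → 0.0 kJ/mol.
SH at 240° is eclipsed. CN at 0° is eclipsed with H at 0° (5.1); H at 120° is eclipsed with H at 120° (4.5); H at 240° is eclipsed with SH at 240° (5.6). Total 15.2 kJ/mol.
SH at 300° is staggered. CN at 0° is gauche with SH at 300° (2.2). Total 2.2 kJ/mol.
Max at 0° (16.7 kJ/mol), min at 180° (0.0 kJ/mol); barrier = 16.7 kJ/mol.

16.7 kJ/mol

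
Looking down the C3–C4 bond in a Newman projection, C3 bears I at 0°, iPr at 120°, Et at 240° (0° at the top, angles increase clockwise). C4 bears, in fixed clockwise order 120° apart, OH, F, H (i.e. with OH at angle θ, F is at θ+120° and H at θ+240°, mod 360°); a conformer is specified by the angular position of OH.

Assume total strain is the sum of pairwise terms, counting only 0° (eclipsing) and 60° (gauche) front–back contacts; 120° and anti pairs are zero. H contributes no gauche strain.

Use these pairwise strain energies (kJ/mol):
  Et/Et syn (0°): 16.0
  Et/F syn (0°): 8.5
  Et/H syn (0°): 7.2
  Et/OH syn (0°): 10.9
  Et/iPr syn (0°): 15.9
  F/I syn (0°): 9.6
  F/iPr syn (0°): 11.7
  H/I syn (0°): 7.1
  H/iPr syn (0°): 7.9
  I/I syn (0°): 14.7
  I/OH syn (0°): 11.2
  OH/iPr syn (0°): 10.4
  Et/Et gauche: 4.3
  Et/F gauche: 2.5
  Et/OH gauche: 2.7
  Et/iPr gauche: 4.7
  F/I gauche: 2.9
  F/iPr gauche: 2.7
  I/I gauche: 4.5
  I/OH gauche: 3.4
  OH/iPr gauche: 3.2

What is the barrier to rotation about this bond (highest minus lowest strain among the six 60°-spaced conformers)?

18.8 kJ/mol

OH at 0° (eclipsed): I(0°)/OH(0°) eclipsed 11.2; iPr(120°)/F(120°) eclipsed 11.7; Et(240°)/H(240°) eclipsed 7.2 → 30.1 kJ/mol.
OH at 60° (staggered): I(0°)/OH(60°) gauche 3.4; iPr(120°)/OH(60°) gauche 3.2; iPr(120°)/F(180°) gauche 2.7; Et(240°)/F(180°) gauche 2.5 → 11.8 kJ/mol.
OH at 120° (eclipsed): I(0°)/H(0°) eclipsed 7.1; iPr(120°)/OH(120°) eclipsed 10.4; Et(240°)/F(240°) eclipsed 8.5 → 26.0 kJ/mol.
OH at 180° (staggered): I(0°)/F(300°) gauche 2.9; iPr(120°)/OH(180°) gauche 3.2; Et(240°)/OH(180°) gauche 2.7; Et(240°)/F(300°) gauche 2.5 → 11.3 kJ/mol.
OH at 240° (eclipsed): I(0°)/F(0°) eclipsed 9.6; iPr(120°)/H(120°) eclipsed 7.9; Et(240°)/OH(240°) eclipsed 10.9 → 28.4 kJ/mol.
OH at 300° (staggered): I(0°)/OH(300°) gauche 3.4; I(0°)/F(60°) gauche 2.9; iPr(120°)/F(60°) gauche 2.7; Et(240°)/OH(300°) gauche 2.7 → 11.7 kJ/mol.
Max at 0° (30.1 kJ/mol), min at 180° (11.3 kJ/mol); barrier = 18.8 kJ/mol.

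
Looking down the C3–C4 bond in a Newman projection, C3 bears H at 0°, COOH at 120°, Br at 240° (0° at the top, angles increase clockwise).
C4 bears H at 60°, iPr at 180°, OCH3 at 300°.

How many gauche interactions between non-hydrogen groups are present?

3

Non-H gauche pairs: COOH(120°)/iPr(180°); Br(240°)/iPr(180°); Br(240°)/OCH3(300°) — 3 interactions.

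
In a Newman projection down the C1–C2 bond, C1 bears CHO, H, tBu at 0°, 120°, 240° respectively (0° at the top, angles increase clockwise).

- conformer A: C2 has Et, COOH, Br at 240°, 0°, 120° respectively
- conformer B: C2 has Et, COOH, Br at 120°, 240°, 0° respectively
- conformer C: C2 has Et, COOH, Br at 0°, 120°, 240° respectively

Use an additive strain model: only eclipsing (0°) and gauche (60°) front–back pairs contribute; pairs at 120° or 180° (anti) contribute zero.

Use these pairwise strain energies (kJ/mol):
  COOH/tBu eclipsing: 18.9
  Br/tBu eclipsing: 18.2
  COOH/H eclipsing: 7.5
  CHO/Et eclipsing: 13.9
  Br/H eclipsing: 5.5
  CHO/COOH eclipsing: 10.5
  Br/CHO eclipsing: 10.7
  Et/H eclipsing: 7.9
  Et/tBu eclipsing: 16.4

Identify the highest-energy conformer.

C

A (eclipsed): CHO(0°)/COOH(0°) eclipsed 10.5; H(120°)/Br(120°) eclipsed 5.5; tBu(240°)/Et(240°) eclipsed 16.4 → 32.4 kJ/mol.
B (eclipsed): CHO(0°)/Br(0°) eclipsed 10.7; H(120°)/Et(120°) eclipsed 7.9; tBu(240°)/COOH(240°) eclipsed 18.9 → 37.5 kJ/mol.
C (eclipsed): CHO(0°)/Et(0°) eclipsed 13.9; H(120°)/COOH(120°) eclipsed 7.5; tBu(240°)/Br(240°) eclipsed 18.2 → 39.6 kJ/mol.
C has the highest total (39.6 kJ/mol).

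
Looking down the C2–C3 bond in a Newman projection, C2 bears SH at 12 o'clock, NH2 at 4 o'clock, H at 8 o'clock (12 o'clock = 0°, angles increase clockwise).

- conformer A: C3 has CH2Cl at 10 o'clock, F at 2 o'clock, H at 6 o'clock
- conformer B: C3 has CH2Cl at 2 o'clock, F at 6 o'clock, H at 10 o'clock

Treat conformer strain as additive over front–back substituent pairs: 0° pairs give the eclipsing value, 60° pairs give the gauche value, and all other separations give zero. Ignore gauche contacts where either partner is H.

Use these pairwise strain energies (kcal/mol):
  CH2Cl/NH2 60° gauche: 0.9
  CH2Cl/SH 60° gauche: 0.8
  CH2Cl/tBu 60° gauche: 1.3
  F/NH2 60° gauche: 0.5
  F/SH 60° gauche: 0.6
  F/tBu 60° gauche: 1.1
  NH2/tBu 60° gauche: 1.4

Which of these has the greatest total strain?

A (staggered): SH(0°)/CH2Cl(300°) gauche 0.8; SH(0°)/F(60°) gauche 0.6; NH2(120°)/F(60°) gauche 0.5 → 1.9 kcal/mol.
B (staggered): SH(0°)/CH2Cl(60°) gauche 0.8; NH2(120°)/CH2Cl(60°) gauche 0.9; NH2(120°)/F(180°) gauche 0.5 → 2.2 kcal/mol.
B has the highest total (2.2 kcal/mol).

B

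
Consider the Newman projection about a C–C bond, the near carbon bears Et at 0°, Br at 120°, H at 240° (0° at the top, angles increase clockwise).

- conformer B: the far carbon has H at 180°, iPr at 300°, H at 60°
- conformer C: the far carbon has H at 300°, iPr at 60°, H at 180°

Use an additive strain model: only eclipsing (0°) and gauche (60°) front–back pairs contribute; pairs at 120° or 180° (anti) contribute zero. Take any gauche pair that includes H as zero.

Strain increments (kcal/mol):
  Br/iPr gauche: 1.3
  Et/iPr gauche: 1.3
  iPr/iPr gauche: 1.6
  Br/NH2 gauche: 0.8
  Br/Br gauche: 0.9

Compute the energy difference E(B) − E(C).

-1.3 kcal/mol

B (staggered): Et(0°)/iPr(300°) gauche 1.3 → 1.3 kcal/mol.
C (staggered): Et(0°)/iPr(60°) gauche 1.3; Br(120°)/iPr(60°) gauche 1.3 → 2.6 kcal/mol.
E(B) − E(C) = 1.3 − 2.6 = -1.3 kcal/mol.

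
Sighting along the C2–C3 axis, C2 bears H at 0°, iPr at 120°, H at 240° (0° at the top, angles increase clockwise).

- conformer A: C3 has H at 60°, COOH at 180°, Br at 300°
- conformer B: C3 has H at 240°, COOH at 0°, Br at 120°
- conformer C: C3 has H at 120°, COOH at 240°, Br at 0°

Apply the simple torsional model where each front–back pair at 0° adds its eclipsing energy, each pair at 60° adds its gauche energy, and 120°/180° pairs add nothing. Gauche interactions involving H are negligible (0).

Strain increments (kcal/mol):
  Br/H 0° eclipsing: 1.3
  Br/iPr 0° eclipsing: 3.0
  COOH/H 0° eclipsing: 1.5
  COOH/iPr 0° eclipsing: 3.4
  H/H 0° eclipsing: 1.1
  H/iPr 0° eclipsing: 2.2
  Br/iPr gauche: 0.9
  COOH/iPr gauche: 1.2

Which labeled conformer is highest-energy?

B

A (staggered): iPr–COOH gauche; 1.2 = 1.2 kcal/mol.
B (eclipsed): H–COOH eclipsed, iPr–Br eclipsed, H–H eclipsed; 1.5 + 3.0 + 1.1 = 5.6 kcal/mol.
C (eclipsed): H–Br eclipsed, iPr–H eclipsed, H–COOH eclipsed; 1.3 + 2.2 + 1.5 = 5.0 kcal/mol.
B has the highest total (5.6 kcal/mol).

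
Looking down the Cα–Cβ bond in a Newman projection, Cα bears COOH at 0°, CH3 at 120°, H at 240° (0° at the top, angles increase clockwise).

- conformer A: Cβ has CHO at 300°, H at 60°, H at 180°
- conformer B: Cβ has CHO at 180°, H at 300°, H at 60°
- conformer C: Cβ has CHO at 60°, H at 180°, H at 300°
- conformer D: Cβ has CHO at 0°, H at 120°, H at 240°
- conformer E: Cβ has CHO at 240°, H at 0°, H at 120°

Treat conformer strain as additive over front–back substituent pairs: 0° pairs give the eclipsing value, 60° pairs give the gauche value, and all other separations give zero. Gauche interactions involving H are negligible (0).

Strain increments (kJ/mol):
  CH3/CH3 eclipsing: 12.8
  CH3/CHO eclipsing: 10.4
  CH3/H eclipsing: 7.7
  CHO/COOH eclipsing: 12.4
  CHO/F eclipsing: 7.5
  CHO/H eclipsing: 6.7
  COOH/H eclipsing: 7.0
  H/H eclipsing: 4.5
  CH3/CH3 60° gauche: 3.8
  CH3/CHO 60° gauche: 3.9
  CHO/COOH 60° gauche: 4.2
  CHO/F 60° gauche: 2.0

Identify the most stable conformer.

A is staggered. COOH at 0° is gauche with CHO at 300° (4.2). Total 4.2 kJ/mol.
B is staggered. CH3 at 120° is gauche with CHO at 180° (3.9). Total 3.9 kJ/mol.
C is staggered. COOH at 0° is gauche with CHO at 60° (4.2); CH3 at 120° is gauche with CHO at 60° (3.9). Total 8.1 kJ/mol.
D is eclipsed. COOH at 0° is eclipsed with CHO at 0° (12.4); CH3 at 120° is eclipsed with H at 120° (7.7); H at 240° is eclipsed with H at 240° (4.5). Total 24.6 kJ/mol.
E is eclipsed. COOH at 0° is eclipsed with H at 0° (7.0); CH3 at 120° is eclipsed with H at 120° (7.7); H at 240° is eclipsed with CHO at 240° (6.7). Total 21.4 kJ/mol.
B has the lowest total (3.9 kJ/mol).

B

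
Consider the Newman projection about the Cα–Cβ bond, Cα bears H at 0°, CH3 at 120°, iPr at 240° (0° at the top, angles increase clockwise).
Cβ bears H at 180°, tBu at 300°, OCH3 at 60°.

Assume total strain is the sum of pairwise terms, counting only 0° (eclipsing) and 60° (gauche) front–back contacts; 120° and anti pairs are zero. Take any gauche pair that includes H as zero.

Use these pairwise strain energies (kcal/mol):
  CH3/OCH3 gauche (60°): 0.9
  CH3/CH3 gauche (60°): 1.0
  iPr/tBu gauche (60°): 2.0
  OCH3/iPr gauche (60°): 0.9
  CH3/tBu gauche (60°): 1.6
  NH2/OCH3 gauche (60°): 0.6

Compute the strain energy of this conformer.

2.9 kcal/mol

This conformer is staggered. CH3 at 120° is gauche with OCH3 at 60° (0.9); iPr at 240° is gauche with tBu at 300° (2.0). Total 2.9 kcal/mol.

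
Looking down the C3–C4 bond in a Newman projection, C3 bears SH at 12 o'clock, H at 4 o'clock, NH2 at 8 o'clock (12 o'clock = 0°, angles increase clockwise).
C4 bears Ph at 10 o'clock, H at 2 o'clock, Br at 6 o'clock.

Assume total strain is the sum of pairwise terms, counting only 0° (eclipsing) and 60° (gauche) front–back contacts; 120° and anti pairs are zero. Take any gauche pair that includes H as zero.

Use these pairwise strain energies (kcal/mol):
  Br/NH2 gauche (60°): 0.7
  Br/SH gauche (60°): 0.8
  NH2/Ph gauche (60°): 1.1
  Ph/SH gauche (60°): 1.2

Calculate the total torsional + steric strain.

3.0 kcal/mol

This conformer (staggered): SH–Ph gauche, NH2–Ph gauche, NH2–Br gauche; 1.2 + 1.1 + 0.7 = 3.0 kcal/mol.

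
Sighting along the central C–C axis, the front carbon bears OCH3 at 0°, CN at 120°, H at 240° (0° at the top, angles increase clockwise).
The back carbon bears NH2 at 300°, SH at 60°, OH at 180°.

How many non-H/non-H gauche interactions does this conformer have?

4

Non-H gauche pairs: OCH3(0°)/NH2(300°); OCH3(0°)/SH(60°); CN(120°)/SH(60°); CN(120°)/OH(180°) — 4 interactions.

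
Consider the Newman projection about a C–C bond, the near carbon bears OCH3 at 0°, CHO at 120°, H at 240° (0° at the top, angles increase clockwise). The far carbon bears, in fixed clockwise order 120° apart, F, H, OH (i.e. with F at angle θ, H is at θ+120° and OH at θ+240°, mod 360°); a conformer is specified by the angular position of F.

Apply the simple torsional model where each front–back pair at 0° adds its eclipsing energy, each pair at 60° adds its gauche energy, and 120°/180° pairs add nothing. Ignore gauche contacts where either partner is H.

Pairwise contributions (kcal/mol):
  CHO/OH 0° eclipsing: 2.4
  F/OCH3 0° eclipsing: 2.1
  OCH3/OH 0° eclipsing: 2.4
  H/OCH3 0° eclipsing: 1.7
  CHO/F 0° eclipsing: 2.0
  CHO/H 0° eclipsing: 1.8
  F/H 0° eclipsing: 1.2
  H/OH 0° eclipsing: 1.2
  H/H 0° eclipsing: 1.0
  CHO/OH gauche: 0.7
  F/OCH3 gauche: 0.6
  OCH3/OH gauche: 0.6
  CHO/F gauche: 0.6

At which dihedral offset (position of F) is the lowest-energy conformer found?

300°

F at 0° (eclipsed): OCH3(0°)/F(0°) eclipsed 2.1; CHO(120°)/H(120°) eclipsed 1.8; H(240°)/OH(240°) eclipsed 1.2 → 5.1 kcal/mol.
F at 60° (staggered): OCH3(0°)/F(60°) gauche 0.6; OCH3(0°)/OH(300°) gauche 0.6; CHO(120°)/F(60°) gauche 0.6 → 1.8 kcal/mol.
F at 120° (eclipsed): OCH3(0°)/OH(0°) eclipsed 2.4; CHO(120°)/F(120°) eclipsed 2.0; H(240°)/H(240°) eclipsed 1.0 → 5.4 kcal/mol.
F at 180° (staggered): OCH3(0°)/OH(60°) gauche 0.6; CHO(120°)/F(180°) gauche 0.6; CHO(120°)/OH(60°) gauche 0.7 → 1.9 kcal/mol.
F at 240° (eclipsed): OCH3(0°)/H(0°) eclipsed 1.7; CHO(120°)/OH(120°) eclipsed 2.4; H(240°)/F(240°) eclipsed 1.2 → 5.3 kcal/mol.
F at 300° (staggered): OCH3(0°)/F(300°) gauche 0.6; CHO(120°)/OH(180°) gauche 0.7 → 1.3 kcal/mol.
The minimum (1.3 kcal/mol) occurs with F at 300°.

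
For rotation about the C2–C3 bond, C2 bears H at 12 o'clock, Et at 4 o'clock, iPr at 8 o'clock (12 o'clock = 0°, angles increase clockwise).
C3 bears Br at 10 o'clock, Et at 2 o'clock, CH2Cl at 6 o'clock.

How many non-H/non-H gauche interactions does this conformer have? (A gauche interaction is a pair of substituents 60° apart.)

Non-H gauche pairs: Et(120°)/Et(60°); Et(120°)/CH2Cl(180°); iPr(240°)/Br(300°); iPr(240°)/CH2Cl(180°) — 4 interactions.

4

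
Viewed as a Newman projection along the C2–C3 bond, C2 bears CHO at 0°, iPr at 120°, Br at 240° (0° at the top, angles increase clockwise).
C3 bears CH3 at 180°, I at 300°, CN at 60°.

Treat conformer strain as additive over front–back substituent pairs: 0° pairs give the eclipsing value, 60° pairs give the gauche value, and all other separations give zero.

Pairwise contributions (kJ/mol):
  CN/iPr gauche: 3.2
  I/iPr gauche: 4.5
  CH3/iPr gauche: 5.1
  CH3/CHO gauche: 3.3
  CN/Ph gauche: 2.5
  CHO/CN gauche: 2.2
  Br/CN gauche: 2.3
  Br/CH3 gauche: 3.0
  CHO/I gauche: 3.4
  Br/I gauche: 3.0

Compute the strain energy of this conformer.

This conformer (staggered): CHO(0°)/I(300°) gauche 3.4; CHO(0°)/CN(60°) gauche 2.2; iPr(120°)/CH3(180°) gauche 5.1; iPr(120°)/CN(60°) gauche 3.2; Br(240°)/CH3(180°) gauche 3.0; Br(240°)/I(300°) gauche 3.0 → 19.9 kJ/mol.

19.9 kJ/mol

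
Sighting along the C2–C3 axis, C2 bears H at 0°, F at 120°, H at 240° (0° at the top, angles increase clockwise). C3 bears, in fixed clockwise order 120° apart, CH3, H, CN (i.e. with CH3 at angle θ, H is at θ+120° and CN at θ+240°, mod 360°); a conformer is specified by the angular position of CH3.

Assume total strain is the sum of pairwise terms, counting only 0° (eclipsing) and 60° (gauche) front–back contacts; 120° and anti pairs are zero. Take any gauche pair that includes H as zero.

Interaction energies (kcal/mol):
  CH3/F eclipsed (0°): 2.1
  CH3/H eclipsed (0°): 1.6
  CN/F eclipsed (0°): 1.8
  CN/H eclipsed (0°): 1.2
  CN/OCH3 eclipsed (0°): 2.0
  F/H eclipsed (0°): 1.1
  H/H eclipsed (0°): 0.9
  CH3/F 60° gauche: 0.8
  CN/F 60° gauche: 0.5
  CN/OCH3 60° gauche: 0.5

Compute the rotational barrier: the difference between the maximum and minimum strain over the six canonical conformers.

CH3 at 0° (eclipsed): H(0°)/CH3(0°) eclipsed 1.6; F(120°)/H(120°) eclipsed 1.1; H(240°)/CN(240°) eclipsed 1.2 → 3.9 kcal/mol.
CH3 at 60° (staggered): F(120°)/CH3(60°) gauche 0.8 → 0.8 kcal/mol.
CH3 at 120° (eclipsed): H(0°)/CN(0°) eclipsed 1.2; F(120°)/CH3(120°) eclipsed 2.1; H(240°)/H(240°) eclipsed 0.9 → 4.2 kcal/mol.
CH3 at 180° (staggered): F(120°)/CH3(180°) gauche 0.8; F(120°)/CN(60°) gauche 0.5 → 1.3 kcal/mol.
CH3 at 240° (eclipsed): H(0°)/H(0°) eclipsed 0.9; F(120°)/CN(120°) eclipsed 1.8; H(240°)/CH3(240°) eclipsed 1.6 → 4.3 kcal/mol.
CH3 at 300° (staggered): F(120°)/CN(180°) gauche 0.5 → 0.5 kcal/mol.
Max at 240° (4.3 kcal/mol), min at 300° (0.5 kcal/mol); barrier = 3.8 kcal/mol.

3.8 kcal/mol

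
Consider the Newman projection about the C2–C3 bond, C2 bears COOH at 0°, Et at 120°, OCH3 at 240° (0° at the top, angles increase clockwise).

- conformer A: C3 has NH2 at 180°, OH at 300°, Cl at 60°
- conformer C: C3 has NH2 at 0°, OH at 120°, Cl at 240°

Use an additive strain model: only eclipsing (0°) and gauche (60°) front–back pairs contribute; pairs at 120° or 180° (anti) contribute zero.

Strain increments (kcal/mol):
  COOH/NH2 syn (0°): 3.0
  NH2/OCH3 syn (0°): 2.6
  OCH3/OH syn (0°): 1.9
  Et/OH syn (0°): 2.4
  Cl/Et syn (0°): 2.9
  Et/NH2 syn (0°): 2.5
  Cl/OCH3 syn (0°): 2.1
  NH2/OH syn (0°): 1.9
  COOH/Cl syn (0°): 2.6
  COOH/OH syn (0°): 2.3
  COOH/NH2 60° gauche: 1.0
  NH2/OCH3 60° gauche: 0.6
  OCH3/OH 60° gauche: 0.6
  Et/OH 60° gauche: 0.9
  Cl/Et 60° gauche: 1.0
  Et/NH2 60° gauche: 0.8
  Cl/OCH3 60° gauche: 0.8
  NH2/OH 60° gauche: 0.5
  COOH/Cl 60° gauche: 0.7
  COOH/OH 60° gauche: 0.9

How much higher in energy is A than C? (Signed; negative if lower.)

A is staggered. COOH at 0° is gauche with OH at 300° (0.9); COOH at 0° is gauche with Cl at 60° (0.7); Et at 120° is gauche with NH2 at 180° (0.8); Et at 120° is gauche with Cl at 60° (1.0); OCH3 at 240° is gauche with NH2 at 180° (0.6); OCH3 at 240° is gauche with OH at 300° (0.6). Total 4.6 kcal/mol.
C is eclipsed. COOH at 0° is eclipsed with NH2 at 0° (3.0); Et at 120° is eclipsed with OH at 120° (2.4); OCH3 at 240° is eclipsed with Cl at 240° (2.1). Total 7.5 kcal/mol.
E(A) − E(C) = 4.6 − 7.5 = -2.9 kcal/mol.

-2.9 kcal/mol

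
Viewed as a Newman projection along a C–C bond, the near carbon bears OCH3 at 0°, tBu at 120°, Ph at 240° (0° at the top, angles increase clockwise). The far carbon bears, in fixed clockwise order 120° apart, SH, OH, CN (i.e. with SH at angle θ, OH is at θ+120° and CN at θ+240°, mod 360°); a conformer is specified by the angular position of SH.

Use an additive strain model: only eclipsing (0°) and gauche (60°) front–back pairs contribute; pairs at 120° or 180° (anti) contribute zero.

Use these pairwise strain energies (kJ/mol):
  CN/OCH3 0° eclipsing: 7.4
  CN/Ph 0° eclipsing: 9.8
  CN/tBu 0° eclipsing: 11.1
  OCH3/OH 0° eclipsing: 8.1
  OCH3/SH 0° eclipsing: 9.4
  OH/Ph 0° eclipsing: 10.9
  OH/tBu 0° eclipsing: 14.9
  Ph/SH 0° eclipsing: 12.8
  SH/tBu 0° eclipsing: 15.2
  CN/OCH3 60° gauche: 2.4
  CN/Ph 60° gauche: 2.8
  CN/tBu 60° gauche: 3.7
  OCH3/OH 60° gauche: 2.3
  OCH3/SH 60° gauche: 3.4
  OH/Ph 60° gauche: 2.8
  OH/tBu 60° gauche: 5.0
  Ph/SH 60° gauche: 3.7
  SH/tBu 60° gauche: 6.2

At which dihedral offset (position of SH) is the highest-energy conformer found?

0°

SH at 0° is eclipsed. OCH3 at 0° is eclipsed with SH at 0° (9.4); tBu at 120° is eclipsed with OH at 120° (14.9); Ph at 240° is eclipsed with CN at 240° (9.8). Total 34.1 kJ/mol.
SH at 60° is staggered. OCH3 at 0° is gauche with SH at 60° (3.4); OCH3 at 0° is gauche with CN at 300° (2.4); tBu at 120° is gauche with SH at 60° (6.2); tBu at 120° is gauche with OH at 180° (5.0); Ph at 240° is gauche with OH at 180° (2.8); Ph at 240° is gauche with CN at 300° (2.8). Total 22.6 kJ/mol.
SH at 120° is eclipsed. OCH3 at 0° is eclipsed with CN at 0° (7.4); tBu at 120° is eclipsed with SH at 120° (15.2); Ph at 240° is eclipsed with OH at 240° (10.9). Total 33.5 kJ/mol.
SH at 180° is staggered. OCH3 at 0° is gauche with OH at 300° (2.3); OCH3 at 0° is gauche with CN at 60° (2.4); tBu at 120° is gauche with SH at 180° (6.2); tBu at 120° is gauche with CN at 60° (3.7); Ph at 240° is gauche with SH at 180° (3.7); Ph at 240° is gauche with OH at 300° (2.8). Total 21.1 kJ/mol.
SH at 240° is eclipsed. OCH3 at 0° is eclipsed with OH at 0° (8.1); tBu at 120° is eclipsed with CN at 120° (11.1); Ph at 240° is eclipsed with SH at 240° (12.8). Total 32.0 kJ/mol.
SH at 300° is staggered. OCH3 at 0° is gauche with SH at 300° (3.4); OCH3 at 0° is gauche with OH at 60° (2.3); tBu at 120° is gauche with OH at 60° (5.0); tBu at 120° is gauche with CN at 180° (3.7); Ph at 240° is gauche with SH at 300° (3.7); Ph at 240° is gauche with CN at 180° (2.8). Total 20.9 kJ/mol.
The maximum (34.1 kJ/mol) occurs with SH at 0°.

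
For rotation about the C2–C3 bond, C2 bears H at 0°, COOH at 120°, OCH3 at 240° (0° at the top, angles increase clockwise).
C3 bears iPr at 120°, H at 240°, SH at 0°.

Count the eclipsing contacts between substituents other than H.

1

Non-H eclipsing pairs: COOH(120°)/iPr(120°) — 1 interaction.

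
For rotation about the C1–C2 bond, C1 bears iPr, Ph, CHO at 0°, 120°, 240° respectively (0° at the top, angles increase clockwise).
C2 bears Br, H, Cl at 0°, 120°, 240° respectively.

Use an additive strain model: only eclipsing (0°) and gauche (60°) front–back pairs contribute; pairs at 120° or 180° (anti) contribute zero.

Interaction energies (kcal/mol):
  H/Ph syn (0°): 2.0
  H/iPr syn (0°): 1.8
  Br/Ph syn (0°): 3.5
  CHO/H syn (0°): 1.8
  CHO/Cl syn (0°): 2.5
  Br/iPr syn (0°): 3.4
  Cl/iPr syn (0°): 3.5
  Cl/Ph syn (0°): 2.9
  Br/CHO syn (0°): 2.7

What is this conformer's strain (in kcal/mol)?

This conformer (eclipsed): iPr–Br eclipsed, Ph–H eclipsed, CHO–Cl eclipsed; 3.4 + 2.0 + 2.5 = 7.9 kcal/mol.

7.9 kcal/mol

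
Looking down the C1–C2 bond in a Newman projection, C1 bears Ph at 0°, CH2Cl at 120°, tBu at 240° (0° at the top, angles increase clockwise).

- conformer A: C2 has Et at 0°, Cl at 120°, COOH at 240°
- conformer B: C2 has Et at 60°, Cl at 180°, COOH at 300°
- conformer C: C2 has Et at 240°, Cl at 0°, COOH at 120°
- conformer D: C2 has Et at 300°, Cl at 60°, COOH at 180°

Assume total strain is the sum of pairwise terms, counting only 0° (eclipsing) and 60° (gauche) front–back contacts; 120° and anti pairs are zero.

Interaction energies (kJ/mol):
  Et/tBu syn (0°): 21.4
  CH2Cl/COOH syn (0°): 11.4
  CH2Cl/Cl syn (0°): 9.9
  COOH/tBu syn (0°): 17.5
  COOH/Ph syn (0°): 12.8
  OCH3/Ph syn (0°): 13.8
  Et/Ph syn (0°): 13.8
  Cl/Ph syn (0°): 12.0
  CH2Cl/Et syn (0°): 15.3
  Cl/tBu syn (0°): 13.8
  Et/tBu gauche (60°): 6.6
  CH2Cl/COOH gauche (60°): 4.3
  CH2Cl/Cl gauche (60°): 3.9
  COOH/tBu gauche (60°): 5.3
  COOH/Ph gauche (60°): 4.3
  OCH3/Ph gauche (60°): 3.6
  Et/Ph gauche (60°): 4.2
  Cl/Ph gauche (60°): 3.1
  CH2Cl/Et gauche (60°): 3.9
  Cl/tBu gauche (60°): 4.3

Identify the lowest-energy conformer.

A (eclipsed): Ph(0°)/Et(0°) eclipsed 13.8; CH2Cl(120°)/Cl(120°) eclipsed 9.9; tBu(240°)/COOH(240°) eclipsed 17.5 → 41.2 kJ/mol.
B (staggered): Ph(0°)/Et(60°) gauche 4.2; Ph(0°)/COOH(300°) gauche 4.3; CH2Cl(120°)/Et(60°) gauche 3.9; CH2Cl(120°)/Cl(180°) gauche 3.9; tBu(240°)/Cl(180°) gauche 4.3; tBu(240°)/COOH(300°) gauche 5.3 → 25.9 kJ/mol.
C (eclipsed): Ph(0°)/Cl(0°) eclipsed 12.0; CH2Cl(120°)/COOH(120°) eclipsed 11.4; tBu(240°)/Et(240°) eclipsed 21.4 → 44.8 kJ/mol.
D (staggered): Ph(0°)/Et(300°) gauche 4.2; Ph(0°)/Cl(60°) gauche 3.1; CH2Cl(120°)/Cl(60°) gauche 3.9; CH2Cl(120°)/COOH(180°) gauche 4.3; tBu(240°)/Et(300°) gauche 6.6; tBu(240°)/COOH(180°) gauche 5.3 → 27.4 kJ/mol.
B has the lowest total (25.9 kJ/mol).

B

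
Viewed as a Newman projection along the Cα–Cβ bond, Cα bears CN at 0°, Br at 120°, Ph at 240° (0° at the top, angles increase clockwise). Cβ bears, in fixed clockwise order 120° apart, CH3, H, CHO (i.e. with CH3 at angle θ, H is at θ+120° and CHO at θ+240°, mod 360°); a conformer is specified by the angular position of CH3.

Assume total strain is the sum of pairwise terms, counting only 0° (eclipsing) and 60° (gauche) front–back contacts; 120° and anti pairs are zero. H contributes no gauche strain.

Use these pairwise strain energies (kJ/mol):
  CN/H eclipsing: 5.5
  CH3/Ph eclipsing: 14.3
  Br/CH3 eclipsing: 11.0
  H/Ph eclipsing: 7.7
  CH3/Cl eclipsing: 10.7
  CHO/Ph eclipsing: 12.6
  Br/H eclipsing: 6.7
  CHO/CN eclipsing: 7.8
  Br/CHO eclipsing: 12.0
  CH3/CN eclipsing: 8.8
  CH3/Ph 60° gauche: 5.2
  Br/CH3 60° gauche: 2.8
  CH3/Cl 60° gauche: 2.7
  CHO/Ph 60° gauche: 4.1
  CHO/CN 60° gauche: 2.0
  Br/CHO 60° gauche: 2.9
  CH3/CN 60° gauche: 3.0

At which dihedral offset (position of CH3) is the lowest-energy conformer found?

CH3 at 0° (eclipsed): CN–CH3 eclipsed, Br–H eclipsed, Ph–CHO eclipsed; 8.8 + 6.7 + 12.6 = 28.1 kJ/mol.
CH3 at 60° (staggered): CN–CH3 gauche, CN–CHO gauche, Br–CH3 gauche, Ph–CHO gauche; 3.0 + 2.0 + 2.8 + 4.1 = 11.9 kJ/mol.
CH3 at 120° (eclipsed): CN–CHO eclipsed, Br–CH3 eclipsed, Ph–H eclipsed; 7.8 + 11.0 + 7.7 = 26.5 kJ/mol.
CH3 at 180° (staggered): CN–CHO gauche, Br–CH3 gauche, Br–CHO gauche, Ph–CH3 gauche; 2.0 + 2.8 + 2.9 + 5.2 = 12.9 kJ/mol.
CH3 at 240° (eclipsed): CN–H eclipsed, Br–CHO eclipsed, Ph–CH3 eclipsed; 5.5 + 12.0 + 14.3 = 31.8 kJ/mol.
CH3 at 300° (staggered): CN–CH3 gauche, Br–CHO gauche, Ph–CH3 gauche, Ph–CHO gauche; 3.0 + 2.9 + 5.2 + 4.1 = 15.2 kJ/mol.
The minimum (11.9 kJ/mol) occurs with CH3 at 60°.

60°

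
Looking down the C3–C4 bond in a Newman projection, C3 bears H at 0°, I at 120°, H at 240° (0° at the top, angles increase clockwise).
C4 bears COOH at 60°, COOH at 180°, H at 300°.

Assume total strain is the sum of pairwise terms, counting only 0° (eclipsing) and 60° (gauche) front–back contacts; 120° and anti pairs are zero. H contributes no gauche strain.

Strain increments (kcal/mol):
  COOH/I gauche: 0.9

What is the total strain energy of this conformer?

This conformer is staggered. I at 120° is gauche with COOH at 60° (0.9); I at 120° is gauche with COOH at 180° (0.9). Total 1.8 kcal/mol.

1.8 kcal/mol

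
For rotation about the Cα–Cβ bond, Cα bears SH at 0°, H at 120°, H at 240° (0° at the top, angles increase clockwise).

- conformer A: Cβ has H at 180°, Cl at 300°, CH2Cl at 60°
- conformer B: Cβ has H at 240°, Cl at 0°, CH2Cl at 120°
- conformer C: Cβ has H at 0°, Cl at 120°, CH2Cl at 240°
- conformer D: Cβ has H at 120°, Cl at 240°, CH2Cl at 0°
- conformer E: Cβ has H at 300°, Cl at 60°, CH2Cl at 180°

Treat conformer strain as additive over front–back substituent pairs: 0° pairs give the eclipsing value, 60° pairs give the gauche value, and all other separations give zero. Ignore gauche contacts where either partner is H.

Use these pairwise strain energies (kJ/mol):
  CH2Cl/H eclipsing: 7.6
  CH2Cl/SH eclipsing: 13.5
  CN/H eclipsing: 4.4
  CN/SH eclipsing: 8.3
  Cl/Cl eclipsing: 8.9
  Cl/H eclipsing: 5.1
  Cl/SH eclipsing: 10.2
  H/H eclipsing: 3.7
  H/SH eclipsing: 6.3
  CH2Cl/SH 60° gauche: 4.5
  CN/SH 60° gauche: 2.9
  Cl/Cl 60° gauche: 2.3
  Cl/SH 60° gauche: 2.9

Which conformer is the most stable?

E

A is staggered. SH at 0° is gauche with Cl at 300° (2.9); SH at 0° is gauche with CH2Cl at 60° (4.5). Total 7.4 kJ/mol.
B is eclipsed. SH at 0° is eclipsed with Cl at 0° (10.2); H at 120° is eclipsed with CH2Cl at 120° (7.6); H at 240° is eclipsed with H at 240° (3.7). Total 21.5 kJ/mol.
C is eclipsed. SH at 0° is eclipsed with H at 0° (6.3); H at 120° is eclipsed with Cl at 120° (5.1); H at 240° is eclipsed with CH2Cl at 240° (7.6). Total 19.0 kJ/mol.
D is eclipsed. SH at 0° is eclipsed with CH2Cl at 0° (13.5); H at 120° is eclipsed with H at 120° (3.7); H at 240° is eclipsed with Cl at 240° (5.1). Total 22.3 kJ/mol.
E is staggered. SH at 0° is gauche with Cl at 60° (2.9). Total 2.9 kJ/mol.
E has the lowest total (2.9 kJ/mol).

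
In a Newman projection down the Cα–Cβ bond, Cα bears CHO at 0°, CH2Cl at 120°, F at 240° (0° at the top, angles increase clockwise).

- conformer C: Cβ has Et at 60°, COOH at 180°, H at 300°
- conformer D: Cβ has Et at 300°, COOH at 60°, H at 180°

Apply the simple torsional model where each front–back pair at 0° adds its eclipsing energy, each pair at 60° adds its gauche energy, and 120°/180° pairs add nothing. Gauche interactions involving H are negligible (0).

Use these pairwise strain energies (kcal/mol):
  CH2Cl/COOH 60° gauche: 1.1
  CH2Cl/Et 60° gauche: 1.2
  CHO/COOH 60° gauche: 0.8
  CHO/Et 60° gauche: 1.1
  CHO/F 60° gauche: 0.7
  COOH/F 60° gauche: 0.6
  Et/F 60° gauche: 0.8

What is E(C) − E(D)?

+0.2 kcal/mol

C (staggered): CHO(0°)/Et(60°) gauche 1.1; CH2Cl(120°)/Et(60°) gauche 1.2; CH2Cl(120°)/COOH(180°) gauche 1.1; F(240°)/COOH(180°) gauche 0.6 → 4.0 kcal/mol.
D (staggered): CHO(0°)/Et(300°) gauche 1.1; CHO(0°)/COOH(60°) gauche 0.8; CH2Cl(120°)/COOH(60°) gauche 1.1; F(240°)/Et(300°) gauche 0.8 → 3.8 kcal/mol.
E(C) − E(D) = 4.0 − 3.8 = +0.2 kcal/mol.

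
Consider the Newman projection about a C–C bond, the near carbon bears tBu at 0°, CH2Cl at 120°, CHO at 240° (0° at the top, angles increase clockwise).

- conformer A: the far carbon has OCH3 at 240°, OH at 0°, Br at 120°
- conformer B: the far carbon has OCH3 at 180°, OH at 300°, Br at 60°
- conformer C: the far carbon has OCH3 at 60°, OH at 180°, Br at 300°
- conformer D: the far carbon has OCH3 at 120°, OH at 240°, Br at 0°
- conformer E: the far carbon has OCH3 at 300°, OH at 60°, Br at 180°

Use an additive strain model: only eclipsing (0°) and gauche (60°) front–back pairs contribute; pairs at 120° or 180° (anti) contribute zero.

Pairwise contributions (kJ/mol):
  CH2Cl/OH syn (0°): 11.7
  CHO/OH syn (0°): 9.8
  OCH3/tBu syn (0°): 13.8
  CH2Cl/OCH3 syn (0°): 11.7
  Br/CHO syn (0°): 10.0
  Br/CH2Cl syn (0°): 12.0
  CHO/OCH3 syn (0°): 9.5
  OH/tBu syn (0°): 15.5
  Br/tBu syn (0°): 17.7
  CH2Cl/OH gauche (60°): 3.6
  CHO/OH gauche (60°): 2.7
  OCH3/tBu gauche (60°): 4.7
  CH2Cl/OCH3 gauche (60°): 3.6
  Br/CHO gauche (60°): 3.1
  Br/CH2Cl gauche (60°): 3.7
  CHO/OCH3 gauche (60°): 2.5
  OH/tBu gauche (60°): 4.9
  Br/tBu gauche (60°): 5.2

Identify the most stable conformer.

E

A is eclipsed. tBu at 0° is eclipsed with OH at 0° (15.5); CH2Cl at 120° is eclipsed with Br at 120° (12.0); CHO at 240° is eclipsed with OCH3 at 240° (9.5). Total 37.0 kJ/mol.
B is staggered. tBu at 0° is gauche with OH at 300° (4.9); tBu at 0° is gauche with Br at 60° (5.2); CH2Cl at 120° is gauche with OCH3 at 180° (3.6); CH2Cl at 120° is gauche with Br at 60° (3.7); CHO at 240° is gauche with OCH3 at 180° (2.5); CHO at 240° is gauche with OH at 300° (2.7). Total 22.6 kJ/mol.
C is staggered. tBu at 0° is gauche with OCH3 at 60° (4.7); tBu at 0° is gauche with Br at 300° (5.2); CH2Cl at 120° is gauche with OCH3 at 60° (3.6); CH2Cl at 120° is gauche with OH at 180° (3.6); CHO at 240° is gauche with OH at 180° (2.7); CHO at 240° is gauche with Br at 300° (3.1). Total 22.9 kJ/mol.
D is eclipsed. tBu at 0° is eclipsed with Br at 0° (17.7); CH2Cl at 120° is eclipsed with OCH3 at 120° (11.7); CHO at 240° is eclipsed with OH at 240° (9.8). Total 39.2 kJ/mol.
E is staggered. tBu at 0° is gauche with OCH3 at 300° (4.7); tBu at 0° is gauche with OH at 60° (4.9); CH2Cl at 120° is gauche with OH at 60° (3.6); CH2Cl at 120° is gauche with Br at 180° (3.7); CHO at 240° is gauche with OCH3 at 300° (2.5); CHO at 240° is gauche with Br at 180° (3.1). Total 22.5 kJ/mol.
E has the lowest total (22.5 kJ/mol).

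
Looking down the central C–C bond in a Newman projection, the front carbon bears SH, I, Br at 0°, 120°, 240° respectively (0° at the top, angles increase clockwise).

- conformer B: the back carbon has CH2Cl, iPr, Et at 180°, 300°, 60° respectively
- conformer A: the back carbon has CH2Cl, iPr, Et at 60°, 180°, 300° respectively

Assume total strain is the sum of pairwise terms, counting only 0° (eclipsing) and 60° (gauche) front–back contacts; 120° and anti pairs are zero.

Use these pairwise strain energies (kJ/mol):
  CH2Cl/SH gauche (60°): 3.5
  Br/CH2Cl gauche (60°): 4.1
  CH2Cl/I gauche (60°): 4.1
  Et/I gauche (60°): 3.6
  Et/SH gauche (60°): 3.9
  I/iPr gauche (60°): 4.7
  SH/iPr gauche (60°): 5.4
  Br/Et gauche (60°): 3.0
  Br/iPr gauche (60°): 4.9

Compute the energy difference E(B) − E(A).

+1.9 kJ/mol

B (staggered): SH(0°)/iPr(300°) gauche 5.4; SH(0°)/Et(60°) gauche 3.9; I(120°)/CH2Cl(180°) gauche 4.1; I(120°)/Et(60°) gauche 3.6; Br(240°)/CH2Cl(180°) gauche 4.1; Br(240°)/iPr(300°) gauche 4.9 → 26.0 kJ/mol.
A (staggered): SH(0°)/CH2Cl(60°) gauche 3.5; SH(0°)/Et(300°) gauche 3.9; I(120°)/CH2Cl(60°) gauche 4.1; I(120°)/iPr(180°) gauche 4.7; Br(240°)/iPr(180°) gauche 4.9; Br(240°)/Et(300°) gauche 3.0 → 24.1 kJ/mol.
E(B) − E(A) = 26.0 − 24.1 = +1.9 kJ/mol.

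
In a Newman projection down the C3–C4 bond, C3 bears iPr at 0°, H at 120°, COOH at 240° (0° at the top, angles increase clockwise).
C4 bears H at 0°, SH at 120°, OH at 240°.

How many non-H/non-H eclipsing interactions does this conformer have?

1

Non-H eclipsing pairs: COOH(240°)/OH(240°) — 1 interaction.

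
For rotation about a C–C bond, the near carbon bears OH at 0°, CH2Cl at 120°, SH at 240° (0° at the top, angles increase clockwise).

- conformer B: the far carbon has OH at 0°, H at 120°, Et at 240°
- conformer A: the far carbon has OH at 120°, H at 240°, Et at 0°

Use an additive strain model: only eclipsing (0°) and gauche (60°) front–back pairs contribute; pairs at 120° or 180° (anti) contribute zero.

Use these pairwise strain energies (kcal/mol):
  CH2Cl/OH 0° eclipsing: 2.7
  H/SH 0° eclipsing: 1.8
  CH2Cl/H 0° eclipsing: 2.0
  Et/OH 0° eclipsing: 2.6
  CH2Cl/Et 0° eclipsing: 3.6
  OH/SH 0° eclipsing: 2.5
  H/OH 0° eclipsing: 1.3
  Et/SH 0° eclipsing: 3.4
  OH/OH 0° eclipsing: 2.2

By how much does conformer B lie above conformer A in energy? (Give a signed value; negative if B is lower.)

+0.5 kcal/mol

B (eclipsed): OH–OH eclipsed, CH2Cl–H eclipsed, SH–Et eclipsed; 2.2 + 2.0 + 3.4 = 7.6 kcal/mol.
A (eclipsed): OH–Et eclipsed, CH2Cl–OH eclipsed, SH–H eclipsed; 2.6 + 2.7 + 1.8 = 7.1 kcal/mol.
E(B) − E(A) = 7.6 − 7.1 = +0.5 kcal/mol.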